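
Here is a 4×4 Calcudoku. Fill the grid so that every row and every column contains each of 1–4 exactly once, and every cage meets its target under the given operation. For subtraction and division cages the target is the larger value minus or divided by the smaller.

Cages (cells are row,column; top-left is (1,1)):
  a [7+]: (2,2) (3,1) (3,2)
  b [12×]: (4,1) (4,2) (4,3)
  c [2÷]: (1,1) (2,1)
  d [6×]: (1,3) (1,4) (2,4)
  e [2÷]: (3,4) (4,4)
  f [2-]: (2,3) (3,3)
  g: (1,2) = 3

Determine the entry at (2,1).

2

Cage g is a single given cell, which forces (1,2) = 3.
Cage d needs product 6, so (2,4) = 3.
The only place for 4 in row 1 is (1,1).
Cage c's pair has quotient 2, which forces (2,1) = 2.
2 is placed in column 1, which forces (3,1) = 1.
Column 1 already has 1, leaving (4,1) = 3.
Cage a has sum 7, leaving (2,2) = 4.
4 is placed in row 2, so (2,3) = 1.
Cage a needs sum 7, which forces (3,2) = 2.
Row 3 already has 2; hence (3,3) = 3.
Row 3 already has 2, so (3,4) = 4.
4 is placed in column 2, so (4,2) = 1.
1 is placed in column 3, which forces (4,3) = 4.
Row 4 now contains 1, leaving (4,4) = 2.
1 is placed in column 3, so (1,3) = 2.
2 is placed in column 4, which forces (1,4) = 1.
Completed grid: 4 3 2 1 / 2 4 1 3 / 1 2 3 4 / 3 1 4 2.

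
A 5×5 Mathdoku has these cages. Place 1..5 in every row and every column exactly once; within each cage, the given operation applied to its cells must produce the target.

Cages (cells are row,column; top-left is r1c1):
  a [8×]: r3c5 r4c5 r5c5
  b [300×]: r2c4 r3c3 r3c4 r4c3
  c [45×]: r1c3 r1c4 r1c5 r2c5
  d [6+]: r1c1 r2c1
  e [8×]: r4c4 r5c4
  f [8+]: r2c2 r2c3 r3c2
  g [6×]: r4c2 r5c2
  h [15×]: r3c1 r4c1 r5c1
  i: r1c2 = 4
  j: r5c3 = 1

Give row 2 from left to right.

4 1 2 5 3

I is a freebie, leaving r1c2 = 4.
The 4 cells of cage c must have product 45, leaving r2c5 = 3.
J is a freebie, which forces r5c3 = 1.
The only place for 2 in row 1 is r1c1.
Cage d's pair has sum 6, so r2c1 = 4.
4 is placed in row 2, leaving r2c4 = 5.
The 3 cells of cage f must have sum 8; hence r2c2 = 1.
5 is placed in row 2, leaving r2c3 = 2.
Cage f needs sum 8, leaving r3c2 = 5.
Cage b has product 300, which forces r4c3 = 5.
Column 3 now contains 5, leaving r1c3 = 3.
Cage c has product 45, leaving r1c4 = 1.
Cage c has product 45, so r1c5 = 5.
Column 3 now contains 3, leaving r3c3 = 4.
Row 3 now contains 4, so r3c4 = 3.
Cage h needs product 15, which forces r5c1 = 5.
Row 3 already has 3, leaving r3c1 = 1.
Row 3 already has 1, so r3c5 = 2.
Cage h needs product 15, so r4c1 = 3.
3 is placed in row 4, leaving r4c2 = 2.
Row 4 already has 2; hence r4c4 = 4.
Row 4 now contains 4, leaving r4c5 = 1.
2 is placed in column 2, leaving r5c2 = 3.
Column 4 now contains 4, which forces r5c4 = 2.
Column 5 already has 2; hence r5c5 = 4.
Filled in: 2 4 3 1 5 / 4 1 2 5 3 / 1 5 4 3 2 / 3 2 5 4 1 / 5 3 1 2 4.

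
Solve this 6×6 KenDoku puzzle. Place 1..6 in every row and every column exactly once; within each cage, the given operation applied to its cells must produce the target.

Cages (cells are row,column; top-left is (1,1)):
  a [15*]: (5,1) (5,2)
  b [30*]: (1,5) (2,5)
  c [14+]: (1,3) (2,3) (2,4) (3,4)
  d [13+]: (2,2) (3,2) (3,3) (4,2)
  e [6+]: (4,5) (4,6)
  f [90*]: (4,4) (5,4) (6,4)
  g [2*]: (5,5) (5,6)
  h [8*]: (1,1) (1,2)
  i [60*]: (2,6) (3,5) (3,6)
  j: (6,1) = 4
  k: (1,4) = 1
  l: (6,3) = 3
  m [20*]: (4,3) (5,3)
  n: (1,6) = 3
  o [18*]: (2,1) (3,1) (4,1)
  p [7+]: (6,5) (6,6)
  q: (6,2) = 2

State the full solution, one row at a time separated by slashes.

2 4 6 1 5 3 / 3 1 2 4 6 5 / 6 5 1 2 3 4 / 1 6 5 3 4 2 / 5 3 4 6 2 1 / 4 2 3 5 1 6

Cage k is given; hence (1,4) = 1.
Cage n is given; hence (1,6) = 3.
Cage j is a single given cell, which forces (6,1) = 4.
Cage q is given, so (6,2) = 2.
Cage l is a single given cell, which forces (6,3) = 3.
4 is placed in column 1, so (1,1) = 2.
Column 2 now contains 2, which forces (1,2) = 4.
Row 5 needs a 4, and only (5,3) is open for it.
4 is placed in column 3, which forces (3,3) = 1.
4 is placed in column 3, leaving (4,3) = 5.
5 is placed in column 3; hence (1,3) = 6.
Row 1 now contains 6, which forces (1,5) = 5.
Column 3 already has 1; hence (2,3) = 2.
Cage c needs sum 14; hence (2,4) = 4.
Column 5 now contains 5, which forces (2,5) = 6.
6 is placed in row 2; hence (2,6) = 5.
Cage c has sum 14, leaving (3,4) = 2.
Row 3 already has 2, which forces (3,5) = 3.
6 is placed in column 5, which forces (6,5) = 1.
1 is placed in row 6, which forces (6,6) = 6.
Row 2 already has 5, which forces (2,2) = 1.
Row 3 already has 3, so (3,1) = 6.
The 4 cells of cage d must have sum 13; hence (3,2) = 5.
Column 6 now contains 6, leaving (3,6) = 4.
The 4 cells of cage d must have sum 13, which forces (4,2) = 6.
Row 4 now contains 6; hence (4,4) = 3.
Column 6 already has 4, leaving (4,6) = 2.
Column 2 now contains 5, which forces (5,2) = 3.
3 is placed in column 4, so (5,4) = 6.
Column 5 now contains 1, leaving (5,5) = 2.
The two cells of cage g must have product 2, so (5,6) = 1.
6 is placed in row 6; hence (6,4) = 5.
Row 2 already has 1, leaving (2,1) = 3.
Row 4 already has 3, so (4,1) = 1.
Row 4 already has 2; hence (4,5) = 4.
Row 5 already has 3; hence (5,1) = 5.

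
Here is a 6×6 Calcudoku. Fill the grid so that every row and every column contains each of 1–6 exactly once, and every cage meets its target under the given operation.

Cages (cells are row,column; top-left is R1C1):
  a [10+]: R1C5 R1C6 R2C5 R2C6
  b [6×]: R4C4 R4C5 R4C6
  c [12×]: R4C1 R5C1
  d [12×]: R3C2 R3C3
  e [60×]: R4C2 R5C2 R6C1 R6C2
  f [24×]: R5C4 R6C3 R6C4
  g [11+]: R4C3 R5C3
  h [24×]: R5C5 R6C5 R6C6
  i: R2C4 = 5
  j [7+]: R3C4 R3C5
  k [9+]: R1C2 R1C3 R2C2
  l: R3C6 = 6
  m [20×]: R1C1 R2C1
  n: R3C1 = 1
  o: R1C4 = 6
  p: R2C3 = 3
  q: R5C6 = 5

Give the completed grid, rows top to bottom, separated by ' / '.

Cage o is given, leaving R1C4 = 6.
Cage p is a single given cell, which forces R2C3 = 3.
I is a freebie, leaving R2C4 = 5.
N is a freebie, which forces R3C1 = 1.
Cage l is given; hence R3C6 = 6.
Cage q is a single given cell, so R5C6 = 5.
Cage m needs two cells with product 20, so R1C1 = 5.
Row 2 now contains 5; hence R2C1 = 4.
The two cells of cage d must have product 12, so R3C2 = 3.
Cage d needs two cells with product 12, leaving R3C3 = 4.
4 is placed in row 3; hence R3C4 = 2.
4 is placed in row 3, which forces R3C5 = 5.
Cage g needs two cells with sum 11; hence R4C3 = 5.
Row 5 already has 5, which forces R5C3 = 6.
Column 3 already has 6, leaving R6C3 = 2.
Cage k needs sum 9, so R1C2 = 2.
Column 3 now contains 2, so R1C3 = 1.
Cage k has sum 9; hence R2C2 = 6.
Cage c needs two cells with product 12, so R4C1 = 6.
Cage c's pair has product 12, which forces R5C1 = 2.
6 is placed in column 1; hence R6C1 = 3.
Cage e has product 60; hence R6C2 = 5.
Row 6 now contains 3; hence R6C4 = 4.
4 is placed in row 6, which forces R6C5 = 6.
4 is placed in row 6, which forces R6C6 = 1.
The 4 cells of cage a must have sum 10, leaving R2C5 = 1.
Column 6 now contains 1, which forces R2C6 = 2.
2 is placed in column 6; hence R4C6 = 3.
Column 4 already has 4, leaving R5C4 = 3.
Cage h has product 24; hence R5C5 = 4.
Column 5 now contains 4, leaving R1C5 = 3.
Column 6 now contains 3, leaving R1C6 = 4.
Cage e has product 60, which forces R4C2 = 4.
3 is placed in row 4, leaving R4C4 = 1.
3 is placed in row 4, so R4C5 = 2.
4 is placed in row 5, leaving R5C2 = 1.

5 2 1 6 3 4 / 4 6 3 5 1 2 / 1 3 4 2 5 6 / 6 4 5 1 2 3 / 2 1 6 3 4 5 / 3 5 2 4 6 1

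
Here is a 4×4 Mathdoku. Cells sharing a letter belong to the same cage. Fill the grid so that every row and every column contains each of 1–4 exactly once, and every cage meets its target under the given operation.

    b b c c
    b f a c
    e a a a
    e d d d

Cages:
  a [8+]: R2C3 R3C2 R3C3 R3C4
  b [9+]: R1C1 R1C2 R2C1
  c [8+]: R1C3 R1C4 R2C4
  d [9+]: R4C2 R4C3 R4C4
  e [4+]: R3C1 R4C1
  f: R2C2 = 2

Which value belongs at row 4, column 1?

1

F is a freebie, so R2C2 = 2.
Row 2 now contains 2, which forces R2C3 = 1.
Row 3 needs a 3, and only R3C1 is open for it.
3 is placed in column 1, leaving R2C1 = 4.
Row 2 already has 4, leaving R2C4 = 3.
3 is placed in column 1, leaving R4C1 = 1.
Column 1 already has 1; hence R1C1 = 2.
Cage b needs sum 9; hence R1C2 = 3.
3 is placed in row 1, which forces R1C3 = 4.
2 is placed in row 1, which forces R1C4 = 1.
4 is placed in column 3; hence R3C3 = 2.
2 is placed in row 3, leaving R3C4 = 4.
3 is placed in column 2; hence R4C2 = 4.
Column 3 now contains 2, leaving R4C3 = 3.
Column 4 now contains 4, so R4C4 = 2.
Row 3 already has 4, so R3C2 = 1.
Filled in: 2 3 4 1 / 4 2 1 3 / 3 1 2 4 / 1 4 3 2.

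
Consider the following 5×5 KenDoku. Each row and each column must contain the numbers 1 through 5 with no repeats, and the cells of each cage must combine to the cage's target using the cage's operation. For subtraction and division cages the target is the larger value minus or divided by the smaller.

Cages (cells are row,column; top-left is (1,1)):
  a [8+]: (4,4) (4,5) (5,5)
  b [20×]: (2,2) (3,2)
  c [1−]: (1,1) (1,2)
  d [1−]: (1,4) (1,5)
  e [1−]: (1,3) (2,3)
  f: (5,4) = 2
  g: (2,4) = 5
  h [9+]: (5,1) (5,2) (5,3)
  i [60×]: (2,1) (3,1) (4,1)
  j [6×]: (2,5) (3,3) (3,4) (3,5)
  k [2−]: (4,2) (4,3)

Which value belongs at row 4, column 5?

Cage g is a single given cell, leaving (2,4) = 5.
Cage j has product 6, which forces (2,5) = 1.
Cage f is given, which forces (5,4) = 2.
Row 2 now contains 5, which forces (2,2) = 4.
Cage b needs two cells with product 20, which forces (3,2) = 5.
Row 2 already has 4, so (2,1) = 3.
Row 2 now contains 3, so (2,3) = 2.
Cage i has product 60; hence (3,1) = 4.
The 3 cells of cage i must have product 60; hence (4,1) = 5.
Column 1 already has 5, so (5,1) = 1.
1 is placed in row 5; hence (5,2) = 3.
3 is placed in row 5, leaving (5,3) = 5.
5 is placed in row 5, so (5,5) = 4.
Column 1 now contains 1, which forces (1,1) = 2.
Cage c's pair has difference 1, which forces (1,2) = 1.
1 is placed in row 1, so (1,3) = 3.
3 is placed in row 1, leaving (1,4) = 4.
3 is placed in row 1; hence (1,5) = 5.
Column 3 now contains 3, which forces (3,3) = 1.
Row 3 already has 1, so (3,4) = 3.
Cage j has product 6, leaving (3,5) = 2.
Column 2 already has 1, which forces (4,2) = 2.
Column 3 now contains 3, so (4,3) = 4.
Cage a has sum 8, so (4,4) = 1.
Cage a needs sum 8, which forces (4,5) = 3.
The full grid is 2 1 3 4 5 / 3 4 2 5 1 / 4 5 1 3 2 / 5 2 4 1 3 / 1 3 5 2 4.

3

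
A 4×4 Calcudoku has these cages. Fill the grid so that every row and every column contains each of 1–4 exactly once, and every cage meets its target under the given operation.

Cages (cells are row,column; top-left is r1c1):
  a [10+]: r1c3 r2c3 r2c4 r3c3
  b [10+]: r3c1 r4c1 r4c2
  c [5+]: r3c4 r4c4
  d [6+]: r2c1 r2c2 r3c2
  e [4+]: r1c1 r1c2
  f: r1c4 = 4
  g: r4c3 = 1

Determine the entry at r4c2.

4

F is a freebie, which forces r1c4 = 4.
Cage g is given, leaving r4c3 = 1.
The 4 cells of cage a must have sum 10, which forces r2c4 = 1.
Cage d has sum 6, which forces r3c2 = 1.
Cage e's pair has sum 4, so r1c1 = 1.
Column 2 already has 1, so r1c2 = 3.
Row 1 now contains 3, leaving r1c3 = 2.
Column 2 now contains 3, leaving r2c2 = 2.
Column 2 now contains 3, so r4c2 = 4.
Row 2 already has 2; hence r2c1 = 3.
Row 2 now contains 3; hence r2c3 = 4.
The 3 cells of cage b must have sum 10, which forces r3c1 = 4.
Column 3 already has 4, leaving r3c3 = 3.
3 is placed in row 3, which forces r3c4 = 2.
4 is placed in row 4, which forces r4c1 = 2.
2 is placed in column 4, which forces r4c4 = 3.
The full grid is 1 3 2 4 / 3 2 4 1 / 4 1 3 2 / 2 4 1 3.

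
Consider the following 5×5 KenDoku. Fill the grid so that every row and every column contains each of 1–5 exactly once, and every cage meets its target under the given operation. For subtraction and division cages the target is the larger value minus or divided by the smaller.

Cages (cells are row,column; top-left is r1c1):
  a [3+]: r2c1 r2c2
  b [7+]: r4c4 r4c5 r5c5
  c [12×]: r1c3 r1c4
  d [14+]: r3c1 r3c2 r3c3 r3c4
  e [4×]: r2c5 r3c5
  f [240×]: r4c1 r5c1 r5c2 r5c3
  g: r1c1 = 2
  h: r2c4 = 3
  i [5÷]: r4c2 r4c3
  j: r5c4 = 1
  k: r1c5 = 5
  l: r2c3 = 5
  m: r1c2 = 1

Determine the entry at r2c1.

Cage g is a single given cell, so r1c1 = 2.
Cage m is given; hence r1c2 = 1.
Cage k is given, which forces r1c5 = 5.
Column 1 already has 2, so r2c1 = 1.
Column 2 already has 1, which forces r2c2 = 2.
Cage l is given, which forces r2c3 = 5.
H is a freebie, so r2c4 = 3.
1 is placed in row 2; hence r2c5 = 4.
4 is placed in column 5, so r3c5 = 1.
Cage f has product 240; hence r4c1 = 4.
Column 2 already has 1; hence r4c2 = 5.
5 is placed in column 3, which forces r4c3 = 1.
Row 4 already has 1, so r4c4 = 2.
Row 4 already has 2, so r4c5 = 3.
Cage j is a single given cell, which forces r5c4 = 1.
3 is placed in column 5, which forces r5c5 = 2.
Cage c's pair has product 12; hence r1c3 = 3.
Column 4 now contains 3, which forces r1c4 = 4.
The 4 cells of cage d must have sum 14; hence r3c3 = 2.
4 is placed in column 4, which forces r3c4 = 5.
Cage f needs product 240, so r5c1 = 5.
Column 3 now contains 3, so r5c3 = 4.
Row 3 already has 5, so r3c1 = 3.
Cage d has sum 14, leaving r3c2 = 4.
4 is placed in row 5, which forces r5c2 = 3.
Filled in: 2 1 3 4 5 / 1 2 5 3 4 / 3 4 2 5 1 / 4 5 1 2 3 / 5 3 4 1 2.

1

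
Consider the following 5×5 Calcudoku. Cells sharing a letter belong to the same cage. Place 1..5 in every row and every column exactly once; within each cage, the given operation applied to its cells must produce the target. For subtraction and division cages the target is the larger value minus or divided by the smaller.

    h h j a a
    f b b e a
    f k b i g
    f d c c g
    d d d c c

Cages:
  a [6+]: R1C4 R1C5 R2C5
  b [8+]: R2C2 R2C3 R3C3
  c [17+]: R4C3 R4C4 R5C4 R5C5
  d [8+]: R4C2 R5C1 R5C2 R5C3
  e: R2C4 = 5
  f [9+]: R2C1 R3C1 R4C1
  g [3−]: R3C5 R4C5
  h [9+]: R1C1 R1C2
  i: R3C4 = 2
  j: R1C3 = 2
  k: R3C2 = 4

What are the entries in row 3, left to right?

5 4 3 2 1

Cage j is given, leaving R1C3 = 2.
Cage e is a single given cell; hence R2C4 = 5.
K is a freebie, which forces R3C2 = 4.
Cage i is a single given cell, leaving R3C4 = 2.
The two cells of cage h must have sum 9, which forces R1C1 = 4.
4 is placed in column 2, which forces R1C2 = 5.
Cage c needs sum 17, leaving R4C3 = 5.
Cage c needs sum 17, which forces R5C5 = 5.
Cage b has sum 8, leaving R2C3 = 4.
Cage a needs sum 6, so R2C5 = 2.
The 3 cells of cage f must have sum 9, which forces R3C1 = 5.
Column 5 now contains 5, which forces R3C5 = 1.
Cage g's pair has difference 3, leaving R4C5 = 4.
The 3 cells of cage a must have sum 6, so R1C4 = 1.
1 is placed in column 5, leaving R1C5 = 3.
Cage b needs sum 8; hence R2C2 = 1.
Row 3 now contains 1, so R3C3 = 3.
Cage d needs sum 8, leaving R4C2 = 2.
4 is placed in row 4; hence R4C4 = 3.
Cage d has sum 8, leaving R5C1 = 2.
Column 2 already has 1, so R5C2 = 3.
Column 3 now contains 3; hence R5C3 = 1.
Cage c has sum 17; hence R5C4 = 4.
Row 2 already has 1, which forces R2C1 = 3.
Row 4 already has 3, leaving R4C1 = 1.
Filled in: 4 5 2 1 3 / 3 1 4 5 2 / 5 4 3 2 1 / 1 2 5 3 4 / 2 3 1 4 5.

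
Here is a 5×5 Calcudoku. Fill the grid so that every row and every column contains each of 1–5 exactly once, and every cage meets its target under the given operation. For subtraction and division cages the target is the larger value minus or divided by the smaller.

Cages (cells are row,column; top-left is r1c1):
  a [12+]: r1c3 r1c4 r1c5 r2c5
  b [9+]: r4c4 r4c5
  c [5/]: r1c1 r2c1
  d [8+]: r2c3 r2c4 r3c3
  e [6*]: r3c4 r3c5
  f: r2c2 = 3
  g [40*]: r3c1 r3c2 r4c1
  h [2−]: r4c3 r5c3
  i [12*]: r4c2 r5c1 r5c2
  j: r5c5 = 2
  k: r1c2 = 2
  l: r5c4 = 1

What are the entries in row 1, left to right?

5 2 4 3 1

K is a freebie, leaving r1c2 = 2.
F is a freebie, which forces r2c2 = 3.
Cage l is given; hence r5c4 = 1.
Cage j is given, leaving r5c5 = 2.
The 4 cells of cage a must have sum 12, so r2c5 = 4.
Cage e's pair has product 6, leaving r3c4 = 2.
Column 5 now contains 2, so r3c5 = 3.
Cage i has product 12, leaving r4c2 = 1.
Column 5 already has 4; hence r4c5 = 5.
Cage i needs product 12, leaving r5c1 = 3.
1 is placed in row 5; hence r5c2 = 4.
4 is placed in row 5, leaving r5c3 = 5.
Column 5 already has 3, so r1c5 = 1.
Cage d has sum 8, so r2c3 = 2.
Column 4 already has 2, which forces r2c4 = 5.
Cage g has product 40, so r3c1 = 4.
Column 2 now contains 4, which forces r3c2 = 5.
Column 3 now contains 5; hence r3c3 = 1.
Cage g has product 40; hence r4c1 = 2.
The two cells of cage h must have difference 2, which forces r4c3 = 3.
Row 4 now contains 5, so r4c4 = 4.
Row 1 now contains 1; hence r1c1 = 5.
Column 3 now contains 3, leaving r1c3 = 4.
Column 4 already has 4, which forces r1c4 = 3.
5 is placed in row 2, so r2c1 = 1.
Filled in: 5 2 4 3 1 / 1 3 2 5 4 / 4 5 1 2 3 / 2 1 3 4 5 / 3 4 5 1 2.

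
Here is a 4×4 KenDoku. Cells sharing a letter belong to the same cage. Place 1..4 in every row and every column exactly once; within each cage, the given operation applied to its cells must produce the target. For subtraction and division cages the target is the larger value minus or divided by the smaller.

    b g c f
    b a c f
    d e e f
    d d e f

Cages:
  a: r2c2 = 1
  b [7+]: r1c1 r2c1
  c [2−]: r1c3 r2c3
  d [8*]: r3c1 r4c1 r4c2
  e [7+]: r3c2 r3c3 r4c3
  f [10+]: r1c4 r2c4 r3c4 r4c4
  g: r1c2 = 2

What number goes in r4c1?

1

Cage g is given, which forces r1c2 = 2.
A is a freebie, which forces r2c2 = 1.
Column 2 now contains 1, so r4c2 = 4.
Column 2 now contains 4, leaving r3c2 = 3.
Cage e has sum 7, leaving r3c3 = 1.
Cage e has sum 7, so r4c3 = 3.
Column 3 already has 1, which forces r1c3 = 4.
Column 3 now contains 3, leaving r2c3 = 2.
Row 3 now contains 1, leaving r3c1 = 2.
Row 3 already has 2, so r3c4 = 4.
Cage d needs product 8, which forces r4c1 = 1.
1 is placed in row 4; hence r4c4 = 2.
4 is placed in row 1, leaving r1c1 = 3.
Cage f has sum 10, which forces r1c4 = 1.
Cage b needs two cells with sum 7, so r2c1 = 4.
Column 4 now contains 4, so r2c4 = 3.
Completed grid: 3 2 4 1 / 4 1 2 3 / 2 3 1 4 / 1 4 3 2.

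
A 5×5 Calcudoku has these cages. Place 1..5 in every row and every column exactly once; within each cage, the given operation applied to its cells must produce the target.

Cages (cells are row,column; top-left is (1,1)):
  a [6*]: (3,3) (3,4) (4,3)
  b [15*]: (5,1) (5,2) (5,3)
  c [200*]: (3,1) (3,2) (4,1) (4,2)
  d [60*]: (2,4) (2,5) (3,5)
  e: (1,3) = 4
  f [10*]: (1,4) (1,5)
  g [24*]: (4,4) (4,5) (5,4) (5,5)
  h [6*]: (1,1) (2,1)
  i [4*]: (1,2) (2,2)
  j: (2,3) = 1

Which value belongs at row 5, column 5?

2

E is a freebie, so (1,3) = 4.
Cage j is given, so (2,3) = 1.
4 is placed in row 1, so (1,2) = 1.
Row 2 already has 1; hence (2,2) = 4.
Cage a needs product 6, which forces (3,4) = 1.
Cage d has product 60; hence (3,5) = 4.
The 3 cells of cage b must have product 15, which forces (5,1) = 1.
4 is placed in row 3, leaving (3,1) = 5.
The 4 cells of cage c must have product 200, leaving (3,2) = 2.
Row 3 now contains 2; hence (3,3) = 3.
The 4 cells of cage c must have product 200, leaving (4,1) = 4.
The 4 cells of cage c must have product 200; hence (4,2) = 5.
Column 3 now contains 3, which forces (4,3) = 2.
2 is placed in row 4, leaving (4,4) = 3.
Cage g needs product 24; hence (4,5) = 1.
Column 2 now contains 5; hence (5,2) = 3.
Column 3 now contains 3, leaving (5,3) = 5.
3 is placed in row 5, which forces (5,5) = 2.
Cage f needs two cells with product 10, leaving (1,4) = 2.
Column 5 already has 2; hence (1,5) = 5.
3 is placed in column 4, which forces (2,4) = 5.
The 3 cells of cage d must have product 60, so (2,5) = 3.
2 is placed in row 5, leaving (5,4) = 4.
Row 1 now contains 2; hence (1,1) = 3.
Row 2 already has 3, so (2,1) = 2.
The full grid is 3 1 4 2 5 / 2 4 1 5 3 / 5 2 3 1 4 / 4 5 2 3 1 / 1 3 5 4 2.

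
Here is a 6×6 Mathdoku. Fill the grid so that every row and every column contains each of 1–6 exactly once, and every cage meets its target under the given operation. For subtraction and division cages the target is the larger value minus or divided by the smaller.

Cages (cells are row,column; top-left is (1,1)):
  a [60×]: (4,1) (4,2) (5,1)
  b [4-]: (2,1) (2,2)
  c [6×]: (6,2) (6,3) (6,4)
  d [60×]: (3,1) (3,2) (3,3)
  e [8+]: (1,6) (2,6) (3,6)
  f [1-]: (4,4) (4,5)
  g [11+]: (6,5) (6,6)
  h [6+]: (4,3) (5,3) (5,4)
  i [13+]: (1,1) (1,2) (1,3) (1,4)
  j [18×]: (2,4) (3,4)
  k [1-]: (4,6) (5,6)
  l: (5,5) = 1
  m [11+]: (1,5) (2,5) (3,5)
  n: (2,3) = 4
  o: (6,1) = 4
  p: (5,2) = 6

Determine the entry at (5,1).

5

Cage n is a single given cell, so (2,3) = 4.
Cage p is a single given cell, leaving (5,2) = 6.
Cage l is a single given cell, leaving (5,5) = 1.
Cage o is a single given cell, which forces (6,1) = 4.
The 3 cells of cage h must have sum 6, which forces (4,3) = 1.
The only place for 1 in row 3 is (3,6).
In row 5, 4 can only go at (5,6), so (5,6) = 4.
In row 5, 5 can only go at (5,1), so (5,1) = 5.
In row 2, 1 can only go at (2,1), so (2,1) = 1.
Cage b needs two cells with difference 4; hence (2,2) = 5.
5 is placed in row 2, so (2,6) = 2.
2 is placed in column 6, which forces (1,6) = 5.
The 3 cells of cage d must have product 60, which forces (3,3) = 5.
Column 6 now contains 5, so (4,6) = 3.
Column 6 now contains 5, which forces (6,6) = 6.
Row 4 now contains 3, leaving (4,1) = 6.
The 3 cells of cage a must have product 60, leaving (4,2) = 2.
6 is placed in row 6, so (6,5) = 5.
6 is placed in column 1, which forces (1,1) = 2.
Cage i has sum 13, leaving (1,3) = 6.
6 is placed in row 1, leaving (1,5) = 3.
Column 5 now contains 3; hence (2,5) = 6.
6 is placed in column 1, which forces (3,1) = 3.
2 is placed in column 2, which forces (3,2) = 4.
Row 3 already has 3, so (3,4) = 6.
6 is placed in column 5, so (3,5) = 2.
Cage f's pair has difference 1, which forces (4,4) = 5.
5 is placed in column 5; hence (4,5) = 4.
Column 2 now contains 4, so (1,2) = 1.
Cage i needs sum 13, leaving (1,4) = 4.
Row 2 now contains 6; hence (2,4) = 3.
Column 4 now contains 3; hence (5,4) = 2.
Column 2 already has 1, which forces (6,2) = 3.
Row 6 already has 3, leaving (6,3) = 2.
Column 4 now contains 2; hence (6,4) = 1.
2 is placed in row 5, leaving (5,3) = 3.
The full grid is 2 1 6 4 3 5 / 1 5 4 3 6 2 / 3 4 5 6 2 1 / 6 2 1 5 4 3 / 5 6 3 2 1 4 / 4 3 2 1 5 6.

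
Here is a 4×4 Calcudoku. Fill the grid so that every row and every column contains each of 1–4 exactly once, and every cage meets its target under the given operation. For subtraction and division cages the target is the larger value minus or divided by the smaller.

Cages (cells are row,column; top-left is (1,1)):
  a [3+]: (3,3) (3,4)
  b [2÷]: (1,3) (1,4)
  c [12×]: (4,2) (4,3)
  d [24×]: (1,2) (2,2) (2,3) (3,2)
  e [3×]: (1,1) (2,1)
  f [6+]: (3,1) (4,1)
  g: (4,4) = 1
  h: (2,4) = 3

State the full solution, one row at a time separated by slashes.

Cage h is a single given cell, which forces (2,4) = 3.
Cage g is given, which forces (4,4) = 1.
Cage e needs two cells with product 3; hence (1,1) = 3.
Row 2 now contains 3, so (2,1) = 1.
Cage a needs two cells with sum 3, so (3,3) = 1.
1 is placed in column 4; hence (3,4) = 2.
The 4 cells of cage d must have product 24; hence (1,2) = 1.
Cage b needs two cells with quotient 2; hence (1,3) = 2.
Column 4 now contains 2; hence (1,4) = 4.
2 is placed in column 3, which forces (2,3) = 4.
Row 3 now contains 2, so (3,1) = 4.
Cage d needs product 24; hence (3,2) = 3.
The two cells of cage f must have sum 6; hence (4,1) = 2.
Column 2 already has 3, which forces (4,2) = 4.
4 is placed in column 3, leaving (4,3) = 3.
Row 2 already has 4, leaving (2,2) = 2.

3 1 2 4 / 1 2 4 3 / 4 3 1 2 / 2 4 3 1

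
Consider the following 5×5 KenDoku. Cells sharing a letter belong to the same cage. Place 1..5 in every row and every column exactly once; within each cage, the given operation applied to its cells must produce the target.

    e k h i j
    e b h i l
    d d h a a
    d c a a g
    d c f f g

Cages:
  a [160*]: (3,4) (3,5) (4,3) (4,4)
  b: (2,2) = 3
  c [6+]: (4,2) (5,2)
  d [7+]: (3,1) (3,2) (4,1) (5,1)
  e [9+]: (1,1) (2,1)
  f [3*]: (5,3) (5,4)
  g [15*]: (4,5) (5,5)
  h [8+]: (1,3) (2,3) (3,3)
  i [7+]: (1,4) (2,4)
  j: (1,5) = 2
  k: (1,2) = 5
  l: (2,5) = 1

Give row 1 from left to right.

4 5 1 3 2

Cage k is given, which forces (1,2) = 5.
J is a freebie, which forces (1,5) = 2.
Cage b is given, which forces (2,2) = 3.
L is a freebie, leaving (2,5) = 1.
The 4 cells of cage d must have sum 7, leaving (3,2) = 1.
5 is placed in row 1, so (1,1) = 4.
Cage h needs sum 8, which forces (1,3) = 1.
Cage i needs two cells with sum 7, leaving (1,4) = 3.
The two cells of cage e must have sum 9; hence (2,1) = 5.
Cage i needs two cells with sum 7, leaving (2,4) = 4.
1 is placed in column 3, leaving (5,3) = 3.
3 is placed in column 4, so (5,4) = 1.
Row 5 already has 3, leaving (5,5) = 5.
Row 2 now contains 4, which forces (2,3) = 2.
Cage d needs sum 7; hence (3,1) = 3.
The 3 cells of cage h must have sum 8, so (3,3) = 5.
Row 3 already has 5, leaving (3,4) = 2.
5 is placed in column 5, so (3,5) = 4.
Cage d has sum 7; hence (4,1) = 1.
Cage a has product 160, which forces (4,3) = 4.
Column 4 now contains 2, leaving (4,4) = 5.
5 is placed in column 5; hence (4,5) = 3.
Row 5 now contains 1; hence (5,1) = 2.
Row 5 now contains 2, which forces (5,2) = 4.
4 is placed in row 4, leaving (4,2) = 2.
Completed grid: 4 5 1 3 2 / 5 3 2 4 1 / 3 1 5 2 4 / 1 2 4 5 3 / 2 4 3 1 5.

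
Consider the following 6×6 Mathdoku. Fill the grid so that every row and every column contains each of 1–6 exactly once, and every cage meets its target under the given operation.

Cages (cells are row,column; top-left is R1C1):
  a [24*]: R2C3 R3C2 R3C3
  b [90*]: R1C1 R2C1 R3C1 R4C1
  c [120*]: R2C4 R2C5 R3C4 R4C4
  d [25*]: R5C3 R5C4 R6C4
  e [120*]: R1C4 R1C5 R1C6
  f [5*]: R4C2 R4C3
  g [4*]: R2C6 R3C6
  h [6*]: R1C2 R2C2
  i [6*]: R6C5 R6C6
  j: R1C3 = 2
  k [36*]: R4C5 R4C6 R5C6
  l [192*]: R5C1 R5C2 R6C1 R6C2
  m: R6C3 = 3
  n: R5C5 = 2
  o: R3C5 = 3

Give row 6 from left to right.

J is a freebie; hence R1C3 = 2.
Cage o is given, so R3C5 = 3.
The 3 cells of cage d must have product 25, leaving R5C3 = 5.
Cage d needs product 25, which forces R5C4 = 1.
Cage n is given, so R5C5 = 2.
Cage m is given; hence R6C3 = 3.
Cage d needs product 25, which forces R6C4 = 5.
Cage c needs product 120, leaving R2C5 = 5.
The two cells of cage f must have product 5, which forces R4C2 = 5.
Column 3 already has 5; hence R4C3 = 1.
Column 5 already has 2, so R4C5 = 6.
Row 4 already has 1, so R4C6 = 2.
6 is placed in column 5, leaving R6C5 = 1.
1 is placed in row 6, which forces R6C6 = 6.
Cage e needs product 120, so R1C4 = 6.
6 is placed in column 5, so R1C5 = 4.
The 3 cells of cage e must have product 120, so R1C6 = 5.
Cage a needs product 24; hence R3C2 = 1.
1 is placed in row 3, so R3C6 = 4.
Row 4 already has 6, so R4C1 = 3.
Row 4 already has 3, leaving R4C4 = 4.
Column 6 now contains 6, so R5C6 = 3.
5 is placed in row 1; hence R1C1 = 1.
Column 2 now contains 1, which forces R1C2 = 3.
The 4 cells of cage b must have product 90, which forces R2C1 = 6.
Cage h's pair has product 6, leaving R2C2 = 2.
The 3 cells of cage a must have product 24, leaving R2C3 = 4.
The 4 cells of cage c must have product 120, so R2C4 = 3.
Column 6 already has 4, leaving R2C6 = 1.
The 4 cells of cage b must have product 90, so R3C1 = 5.
Row 3 already has 4; hence R3C3 = 6.
Row 3 already has 4, which forces R3C4 = 2.
Column 1 already has 6, so R5C1 = 4.
Row 5 already has 4, which forces R5C2 = 6.
Column 1 already has 4; hence R6C1 = 2.
2 is placed in column 2, which forces R6C2 = 4.
Completed grid: 1 3 2 6 4 5 / 6 2 4 3 5 1 / 5 1 6 2 3 4 / 3 5 1 4 6 2 / 4 6 5 1 2 3 / 2 4 3 5 1 6.

2 4 3 5 1 6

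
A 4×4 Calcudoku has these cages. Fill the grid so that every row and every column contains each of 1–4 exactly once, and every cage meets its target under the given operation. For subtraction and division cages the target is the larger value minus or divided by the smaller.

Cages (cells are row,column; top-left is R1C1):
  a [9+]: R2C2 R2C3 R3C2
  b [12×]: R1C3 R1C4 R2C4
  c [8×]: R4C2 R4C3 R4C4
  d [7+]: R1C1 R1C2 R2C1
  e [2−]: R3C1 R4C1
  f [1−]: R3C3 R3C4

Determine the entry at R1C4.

3

In row 4, 3 can only go at R4C1, so R4C1 = 3.
The two cells of cage e must have difference 2, which forces R3C1 = 1.
The 3 cells of cage d must have sum 7, so R1C2 = 1.
The only place for 1 in row 2 is R2C4.
Cage c needs product 8, leaving R4C3 = 1.
Row 1 needs a 2, and only R1C1 is open for it.
Column 1 now contains 2, which forces R2C1 = 4.
Cage a has sum 9, so R3C2 = 4.
Column 2 now contains 4, which forces R4C2 = 2.
Row 4 now contains 2, so R4C4 = 4.
Cage b needs product 12; hence R1C3 = 4.
4 is placed in column 4; hence R1C4 = 3.
Column 2 already has 2; hence R2C2 = 3.
Cage a needs sum 9; hence R2C3 = 2.
Column 3 now contains 2, so R3C3 = 3.
Column 4 already has 3; hence R3C4 = 2.
Completed grid: 2 1 4 3 / 4 3 2 1 / 1 4 3 2 / 3 2 1 4.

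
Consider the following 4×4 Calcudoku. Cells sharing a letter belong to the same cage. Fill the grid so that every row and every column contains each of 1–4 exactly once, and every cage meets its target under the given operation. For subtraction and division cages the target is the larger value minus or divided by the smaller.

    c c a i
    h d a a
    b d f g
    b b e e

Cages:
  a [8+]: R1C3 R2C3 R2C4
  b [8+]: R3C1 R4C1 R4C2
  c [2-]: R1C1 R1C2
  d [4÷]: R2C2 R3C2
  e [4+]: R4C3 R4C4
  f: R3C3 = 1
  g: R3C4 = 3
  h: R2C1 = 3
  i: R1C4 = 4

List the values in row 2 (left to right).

Cage i is a single given cell, leaving R1C4 = 4.
Cage h is given, leaving R2C1 = 3.
F is a freebie; hence R3C3 = 1.
Cage g is given, so R3C4 = 3.
1 is placed in column 3, leaving R4C3 = 3.
Column 4 already has 3; hence R4C4 = 1.
Cage c's pair has difference 2, so R1C1 = 1.
Cage c's pair has difference 2, so R1C2 = 3.
Column 3 already has 3, leaving R1C3 = 2.
The two cells of cage d must have quotient 4; hence R2C2 = 1.
Cage a needs sum 8, so R2C3 = 4.
Column 4 already has 1; hence R2C4 = 2.
Cage b has sum 8; hence R3C1 = 2.
1 is placed in row 3, leaving R3C2 = 4.
The 3 cells of cage b must have sum 8, which forces R4C1 = 4.
Cage b needs sum 8, so R4C2 = 2.
Filled in: 1 3 2 4 / 3 1 4 2 / 2 4 1 3 / 4 2 3 1.

3 1 4 2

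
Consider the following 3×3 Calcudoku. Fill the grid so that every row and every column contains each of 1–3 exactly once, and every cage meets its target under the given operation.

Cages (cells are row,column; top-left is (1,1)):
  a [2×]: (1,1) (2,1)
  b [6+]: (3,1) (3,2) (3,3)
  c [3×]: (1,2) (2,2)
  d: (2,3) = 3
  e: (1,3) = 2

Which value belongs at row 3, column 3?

Cage e is a single given cell, which forces (1,3) = 2.
Cage d is a single given cell, so (2,3) = 3.
3 is placed in column 3, leaving (3,3) = 1.
Row 1 already has 2, leaving (1,1) = 1.
Cage c needs two cells with product 3; hence (1,2) = 3.
Cage a's pair has product 2, which forces (2,1) = 2.
Row 2 already has 3; hence (2,2) = 1.
2 is placed in column 1, leaving (3,1) = 3.
Column 2 now contains 3, so (3,2) = 2.
Completed grid: 1 3 2 / 2 1 3 / 3 2 1.

1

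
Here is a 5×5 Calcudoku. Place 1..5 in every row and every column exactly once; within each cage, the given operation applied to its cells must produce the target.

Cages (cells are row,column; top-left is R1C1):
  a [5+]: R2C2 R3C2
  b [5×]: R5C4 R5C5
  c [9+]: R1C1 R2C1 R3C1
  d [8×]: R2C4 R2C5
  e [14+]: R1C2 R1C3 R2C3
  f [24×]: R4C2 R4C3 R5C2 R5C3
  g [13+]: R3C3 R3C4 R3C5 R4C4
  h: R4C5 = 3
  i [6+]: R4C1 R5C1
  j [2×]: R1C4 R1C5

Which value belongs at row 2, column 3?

Cage e has sum 14, leaving R1C2 = 5.
Cage e has sum 14, so R1C3 = 4.
Cage e has sum 14, leaving R2C3 = 5.
Cage h is a single given cell, leaving R4C5 = 3.
In row 1, 3 can only go at R1C1, so R1C1 = 3.
In row 2, 3 can only go at R2C2, so R2C2 = 3.
The two cells of cage a must have sum 5, so R3C2 = 2.
Cage f has product 24, so R5C3 = 3.
Column 3 now contains 3, so R3C3 = 1.
The 4 cells of cage g must have sum 13; hence R3C4 = 3.
Cage f has product 24, leaving R4C3 = 2.
The only place for 1 in row 2 is R2C1.
Cage c has sum 9, which forces R3C1 = 5.
Row 3 already has 5, so R3C5 = 4.
Cage i's pair has sum 6, so R4C1 = 4.
Row 4 already has 4; hence R4C2 = 1.
Row 4 already has 4, leaving R4C4 = 5.
Cage i needs two cells with sum 6, so R5C1 = 2.
Column 2 already has 1, leaving R5C2 = 4.
5 is placed in column 4, which forces R5C4 = 1.
1 is placed in row 5, which forces R5C5 = 5.
Column 4 now contains 1; hence R1C4 = 2.
The two cells of cage j must have product 2; hence R1C5 = 1.
Cage d's pair has product 8, which forces R2C4 = 4.
Column 5 now contains 4, so R2C5 = 2.
Completed grid: 3 5 4 2 1 / 1 3 5 4 2 / 5 2 1 3 4 / 4 1 2 5 3 / 2 4 3 1 5.

5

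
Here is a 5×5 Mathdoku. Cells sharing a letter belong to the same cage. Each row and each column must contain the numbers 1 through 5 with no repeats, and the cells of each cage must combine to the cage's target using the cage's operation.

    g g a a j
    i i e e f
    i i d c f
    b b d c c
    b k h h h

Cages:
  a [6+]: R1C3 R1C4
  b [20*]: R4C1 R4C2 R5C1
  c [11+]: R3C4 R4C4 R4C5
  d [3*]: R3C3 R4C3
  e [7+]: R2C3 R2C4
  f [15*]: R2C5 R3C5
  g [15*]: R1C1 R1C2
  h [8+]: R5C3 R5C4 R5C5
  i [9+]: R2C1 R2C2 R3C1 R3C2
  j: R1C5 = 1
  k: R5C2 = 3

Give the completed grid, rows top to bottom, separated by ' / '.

J is a freebie, leaving R1C5 = 1.
Cage k is a single given cell; hence R5C2 = 3.
Cage g's pair has product 15, which forces R1C1 = 3.
Column 2 already has 3; hence R1C2 = 5.
The only place for 4 in row 5 is R5C1.
Cage b needs product 20, which forces R4C1 = 5.
The 3 cells of cage b must have product 20; hence R4C2 = 1.
Row 4 now contains 1, leaving R4C3 = 3.
Column 3 now contains 3, so R3C3 = 1.
Cage c needs sum 11, leaving R3C4 = 5.
Row 3 already has 5, which forces R3C5 = 3.
The 4 cells of cage i must have sum 9; hence R2C1 = 1.
Cage i has sum 9, leaving R2C2 = 2.
Row 2 already has 2, leaving R2C4 = 3.
Column 5 already has 3, which forces R2C5 = 5.
Row 3 now contains 1, which forces R3C1 = 2.
The 4 cells of cage i must have sum 9, leaving R3C2 = 4.
Cage h has sum 8, which forces R5C4 = 1.
Column 5 now contains 5, so R5C5 = 2.
5 is placed in row 2, leaving R2C3 = 4.
The 3 cells of cage c must have sum 11; hence R4C4 = 2.
Column 5 already has 2, which forces R4C5 = 4.
Row 5 already has 2; hence R5C3 = 5.
4 is placed in column 3; hence R1C3 = 2.
2 is placed in column 4, leaving R1C4 = 4.

3 5 2 4 1 / 1 2 4 3 5 / 2 4 1 5 3 / 5 1 3 2 4 / 4 3 5 1 2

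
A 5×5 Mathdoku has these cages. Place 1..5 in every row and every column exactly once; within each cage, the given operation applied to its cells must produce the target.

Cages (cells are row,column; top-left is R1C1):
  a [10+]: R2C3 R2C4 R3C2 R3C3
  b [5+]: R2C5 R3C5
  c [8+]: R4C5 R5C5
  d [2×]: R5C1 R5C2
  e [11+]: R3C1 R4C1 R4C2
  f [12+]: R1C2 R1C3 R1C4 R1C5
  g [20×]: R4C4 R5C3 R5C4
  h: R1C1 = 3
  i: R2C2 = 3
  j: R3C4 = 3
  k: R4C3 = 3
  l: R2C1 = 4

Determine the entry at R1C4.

4

H is a freebie, which forces R1C1 = 3.
Cage l is given; hence R2C1 = 4.
Cage i is given, leaving R2C2 = 3.
Cage j is a single given cell; hence R3C4 = 3.
K is a freebie, leaving R4C3 = 3.
Row 4 now contains 3; hence R4C5 = 5.
Column 5 now contains 5; hence R5C5 = 3.
The two cells of cage b must have sum 5, leaving R2C5 = 1.
Cage e has sum 11, leaving R3C1 = 5.
The two cells of cage b must have sum 5, so R3C5 = 4.
The 3 cells of cage e must have sum 11, so R4C1 = 2.
Cage e has sum 11, leaving R4C2 = 4.
4 is placed in row 4, which forces R4C4 = 1.
Column 1 now contains 2; hence R5C1 = 1.
Row 5 now contains 1; hence R5C2 = 2.
4 is placed in column 5, so R1C5 = 2.
Cage a needs sum 10; hence R2C3 = 5.
The 4 cells of cage a must have sum 10, leaving R2C4 = 2.
Column 2 already has 2; hence R3C2 = 1.
Cage a needs sum 10; hence R3C3 = 2.
Column 3 now contains 5, so R5C3 = 4.
Row 5 already has 4, leaving R5C4 = 5.
1 is placed in column 2, so R1C2 = 5.
Column 3 already has 4, which forces R1C3 = 1.
Column 4 now contains 5; hence R1C4 = 4.
The full grid is 3 5 1 4 2 / 4 3 5 2 1 / 5 1 2 3 4 / 2 4 3 1 5 / 1 2 4 5 3.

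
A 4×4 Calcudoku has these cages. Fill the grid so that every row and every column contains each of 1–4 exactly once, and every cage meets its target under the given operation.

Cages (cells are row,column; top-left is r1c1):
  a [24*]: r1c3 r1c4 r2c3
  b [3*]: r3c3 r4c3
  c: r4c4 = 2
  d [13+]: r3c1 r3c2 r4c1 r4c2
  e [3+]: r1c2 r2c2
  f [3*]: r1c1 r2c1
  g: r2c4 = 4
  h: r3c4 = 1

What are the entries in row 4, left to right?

4 3 1 2

Cage g is given, leaving r2c4 = 4.
H is a freebie; hence r3c4 = 1.
Cage c is a single given cell, which forces r4c4 = 2.
Cage a has product 24; hence r1c3 = 4.
Column 4 now contains 2, so r1c4 = 3.
Cage a has product 24, leaving r2c3 = 2.
Row 3 already has 1, leaving r3c3 = 3.
Cage b needs two cells with product 3, so r4c3 = 1.
3 is placed in row 1, which forces r1c1 = 1.
Cage e's pair has sum 3, leaving r1c2 = 2.
The two cells of cage f must have product 3; hence r2c1 = 3.
Row 2 already has 2, which forces r2c2 = 1.
2 is placed in column 2, leaving r3c2 = 4.
Column 1 already has 3, leaving r4c1 = 4.
Column 2 already has 4, so r4c2 = 3.
4 is placed in row 3; hence r3c1 = 2.
Filled in: 1 2 4 3 / 3 1 2 4 / 2 4 3 1 / 4 3 1 2.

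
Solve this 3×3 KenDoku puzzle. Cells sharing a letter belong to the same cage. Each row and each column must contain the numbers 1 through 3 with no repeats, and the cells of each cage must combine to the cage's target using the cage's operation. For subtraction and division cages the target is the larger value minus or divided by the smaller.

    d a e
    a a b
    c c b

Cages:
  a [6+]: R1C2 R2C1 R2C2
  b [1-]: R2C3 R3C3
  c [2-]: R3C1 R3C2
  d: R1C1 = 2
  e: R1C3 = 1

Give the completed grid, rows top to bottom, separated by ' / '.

D is a freebie, leaving R1C1 = 2.
Cage e is a single given cell, which forces R1C3 = 1.
1 is placed in row 1, leaving R1C2 = 3.
Cage a has sum 6, so R2C1 = 1.
Cage a has sum 6, leaving R2C2 = 2.
Row 2 already has 2, so R2C3 = 3.
Column 1 already has 1, leaving R3C1 = 3.
Column 2 now contains 3; hence R3C2 = 1.
Column 3 now contains 3; hence R3C3 = 2.

2 3 1 / 1 2 3 / 3 1 2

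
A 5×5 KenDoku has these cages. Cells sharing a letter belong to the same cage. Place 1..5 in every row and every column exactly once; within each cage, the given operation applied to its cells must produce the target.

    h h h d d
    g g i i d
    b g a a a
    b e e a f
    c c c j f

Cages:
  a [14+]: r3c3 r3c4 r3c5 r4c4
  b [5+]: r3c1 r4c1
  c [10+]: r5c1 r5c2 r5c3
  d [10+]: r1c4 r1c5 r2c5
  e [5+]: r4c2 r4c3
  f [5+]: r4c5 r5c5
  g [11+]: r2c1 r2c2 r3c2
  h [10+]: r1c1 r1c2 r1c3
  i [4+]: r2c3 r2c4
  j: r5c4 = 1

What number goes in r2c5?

5

Cage j is given, so r5c4 = 1.
Cage i's pair has sum 4, which forces r2c3 = 1.
1 is placed in column 4, leaving r2c4 = 3.
The only place for 5 in row 4 is r4c4.
Row 3 needs a 1, and only r3c1 is open for it.
The two cells of cage b must have sum 5; hence r4c1 = 4.
Row 3 needs a 5, and only r3c2 is open for it.
Cage g has sum 11, so r2c1 = 2.
The 3 cells of cage g must have sum 11, leaving r2c2 = 4.
4 is placed in row 2, leaving r2c5 = 5.
In row 4, 1 can only go at r4c5, so r4c5 = 1.
The 3 cells of cage d must have sum 10, so r1c4 = 2.
Column 5 now contains 1, which forces r1c5 = 3.
Column 4 already has 2, so r3c4 = 4.
4 is placed in row 3; hence r3c5 = 2.
The two cells of cage f must have sum 5, so r5c5 = 4.
Row 1 already has 3, leaving r1c1 = 5.
Row 1 already has 3, leaving r1c2 = 1.
Cage h has sum 10, which forces r1c3 = 4.
Row 3 now contains 2, leaving r3c3 = 3.
Column 3 now contains 3; hence r4c3 = 2.
Column 1 now contains 5; hence r5c1 = 3.
3 is placed in row 5, so r5c2 = 2.
Column 3 already has 2, which forces r5c3 = 5.
Row 4 already has 2, leaving r4c2 = 3.
Filled in: 5 1 4 2 3 / 2 4 1 3 5 / 1 5 3 4 2 / 4 3 2 5 1 / 3 2 5 1 4.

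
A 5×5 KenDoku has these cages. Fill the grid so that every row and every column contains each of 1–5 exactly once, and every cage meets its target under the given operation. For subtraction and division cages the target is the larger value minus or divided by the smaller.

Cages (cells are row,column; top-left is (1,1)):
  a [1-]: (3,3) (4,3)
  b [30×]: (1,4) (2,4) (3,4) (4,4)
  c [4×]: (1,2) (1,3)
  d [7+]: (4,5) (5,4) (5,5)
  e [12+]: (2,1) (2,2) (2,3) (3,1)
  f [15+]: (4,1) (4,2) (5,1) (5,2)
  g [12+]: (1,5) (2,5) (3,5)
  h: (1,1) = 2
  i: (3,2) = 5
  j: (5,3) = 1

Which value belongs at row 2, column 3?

H is a freebie, which forces (1,1) = 2.
Cage i is given; hence (3,2) = 5.
Cage j is given, so (5,3) = 1.
Cage c's pair has product 4; hence (1,2) = 1.
1 is placed in column 3, so (1,3) = 4.
The only place for 5 in row 5 is (5,1).
Row 4 needs a 5, and only (4,4) is open for it.
5 is placed in column 4; hence (1,4) = 3.
Row 1 now contains 3, so (1,5) = 5.
Row 2 needs a 5, and only (2,3) is open for it.
Row 4 needs a 1, and only (4,5) is open for it.
In row 5, 3 can only go at (5,2), so (5,2) = 3.
Column 2 already has 3; hence (2,2) = 2.
Row 2 now contains 2, leaving (2,4) = 1.
Column 4 now contains 1, which forces (3,4) = 2.
The 4 cells of cage f must have sum 15, which forces (4,1) = 3.
Cage f has sum 15; hence (4,2) = 4.
Row 4 already has 3, leaving (4,3) = 2.
2 is placed in column 4, which forces (5,4) = 4.
Row 5 already has 4, leaving (5,5) = 2.
1 is placed in row 2, so (2,1) = 4.
4 is placed in row 2, which forces (2,5) = 3.
Cage e has sum 12; hence (3,1) = 1.
Row 3 already has 2, which forces (3,3) = 3.
Column 5 now contains 3; hence (3,5) = 4.
Filled in: 2 1 4 3 5 / 4 2 5 1 3 / 1 5 3 2 4 / 3 4 2 5 1 / 5 3 1 4 2.

5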